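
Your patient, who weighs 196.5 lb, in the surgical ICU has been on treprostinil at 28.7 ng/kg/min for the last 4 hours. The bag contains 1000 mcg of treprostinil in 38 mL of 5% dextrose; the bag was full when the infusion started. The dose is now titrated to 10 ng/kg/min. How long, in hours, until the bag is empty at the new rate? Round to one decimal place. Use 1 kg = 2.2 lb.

Initial rate:
Weight = 196.5 lb ÷ 2.2 lb/kg = 89.31818 kg
Dose = 28.7 ng/kg/min × 89.31818 kg = 2563.432 ng/min
2563.432 ng/min × 60 min/hr = 153805.9 ng/hr
Concentration = 1000 mcg ÷ 38 mL = 26.31579 mcg/mL = 26315.79 ng/mL
Rate = 153805.9 ng/hr ÷ 26315.79 ng/mL = 5.844625 mL/hr
Volume infused so far = 5.844625 mL/hr × 4 hr = 23.3785 mL
Volume remaining = 38 − 23.3785 = 14.6215 mL
New rate:
Dose = 10 ng/kg/min × 89.31818 kg = 893.1818 ng/min
893.1818 ng/min × 60 min/hr = 53590.91 ng/hr
Rate = 53590.91 ng/hr ÷ 26315.79 ng/mL = 2.036455 mL/hr
Time remaining = 14.6215 mL ÷ 2.036455 mL/hr = 7.179881 hr

7.2 hours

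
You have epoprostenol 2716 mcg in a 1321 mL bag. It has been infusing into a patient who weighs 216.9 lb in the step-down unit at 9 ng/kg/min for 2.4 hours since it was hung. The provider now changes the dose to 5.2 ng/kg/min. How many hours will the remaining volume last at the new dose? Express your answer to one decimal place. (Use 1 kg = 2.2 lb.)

Initial rate:
Weight = 216.9 lb ÷ 2.2 lb/kg = 98.59091 kg
Dose = 9 ng/kg/min × 98.59091 kg = 887.3182 ng/min
887.3182 ng/min × 60 min/hr = 53239.09 ng/hr
Concentration = 2716 mcg ÷ 1321 mL = 2.056018 mcg/mL = 2056.018 ng/mL
Rate = 53239.09 ng/hr ÷ 2056.018 ng/mL = 25.89427 mL/hr
Volume infused so far = 25.89427 mL/hr × 2.4 hr = 62.14625 mL
Volume remaining = 1321 − 62.14625 = 1258.854 mL
New rate:
Dose = 5.2 ng/kg/min × 98.59091 kg = 512.6727 ng/min
512.6727 ng/min × 60 min/hr = 30760.36 ng/hr
Rate = 30760.36 ng/hr ÷ 2056.018 ng/mL = 14.96113 mL/hr
Time remaining = 1258.854 mL ÷ 14.96113 mL/hr = 84.1416 hr

84.1 hours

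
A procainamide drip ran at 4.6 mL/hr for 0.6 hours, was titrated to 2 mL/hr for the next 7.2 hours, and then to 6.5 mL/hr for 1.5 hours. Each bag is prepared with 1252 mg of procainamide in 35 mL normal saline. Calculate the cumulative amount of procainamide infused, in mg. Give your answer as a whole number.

963 mg

Concentration = 1252 mg ÷ 35 mL = 35.77143 mg/mL
Stage 1: 4.6 mL/hr × 0.6 hr = 2.76 mL → 2.76 mL × 35.77143 mg/mL = 98.72914 mg
Stage 2: 2 mL/hr × 7.2 hr = 14.4 mL → 14.4 mL × 35.77143 mg/mL = 515.1086 mg
Stage 3: 6.5 mL/hr × 1.5 hr = 9.75 mL → 9.75 mL × 35.77143 mg/mL = 348.7714 mg
Total = 98.72914 + 515.1086 + 348.7714 = 962.6091 mg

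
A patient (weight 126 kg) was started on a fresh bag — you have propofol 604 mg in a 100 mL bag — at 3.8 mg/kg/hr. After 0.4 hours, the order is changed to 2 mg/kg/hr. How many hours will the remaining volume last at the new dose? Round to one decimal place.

1.6 hours

Initial rate:
Dose = 3.8 mg/kg/hr × 126 kg = 478.8 mg/hr
Concentration = 604 mg ÷ 100 mL = 6.04 mg/mL
Rate = 478.8 mg/hr ÷ 6.04 mg/mL = 79.27152 mL/hr
Volume infused so far = 79.27152 mL/hr × 0.4 hr = 31.70861 mL
Volume remaining = 100 − 31.70861 = 68.29139 mL
New rate:
Dose = 2 mg/kg/hr × 126 kg = 252 mg/hr
Rate = 252 mg/hr ÷ 6.04 mg/mL = 41.72185 mL/hr
Time remaining = 68.29139 mL ÷ 41.72185 mL/hr = 1.636825 hr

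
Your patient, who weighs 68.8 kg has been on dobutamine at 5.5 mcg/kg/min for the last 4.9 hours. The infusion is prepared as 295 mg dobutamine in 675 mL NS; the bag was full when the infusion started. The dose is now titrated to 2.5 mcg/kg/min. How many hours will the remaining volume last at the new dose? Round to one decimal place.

17.8 hours

Initial rate:
Dose = 5.5 mcg/kg/min × 68.8 kg = 378.4 mcg/min
378.4 mcg/min × 60 min/hr = 22704 mcg/hr
Concentration = 295 mg ÷ 675 mL = 0.437037 mg/mL = 437.037 mcg/mL
Rate = 22704 mcg/hr ÷ 437.037 mcg/mL = 51.94983 mL/hr
Volume infused so far = 51.94983 mL/hr × 4.9 hr = 254.5542 mL
Volume remaining = 675 − 254.5542 = 420.4458 mL
New rate:
Dose = 2.5 mcg/kg/min × 68.8 kg = 172 mcg/min
172 mcg/min × 60 min/hr = 10320 mcg/hr
Rate = 10320 mcg/hr ÷ 437.037 mcg/mL = 23.61356 mL/hr
Time remaining = 420.4458 mL ÷ 23.61356 mL/hr = 17.80527 hr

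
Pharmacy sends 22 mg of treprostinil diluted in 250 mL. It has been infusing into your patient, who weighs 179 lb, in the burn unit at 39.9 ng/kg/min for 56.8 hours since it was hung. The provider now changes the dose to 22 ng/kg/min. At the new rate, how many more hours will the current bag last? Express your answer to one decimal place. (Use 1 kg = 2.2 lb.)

101.8 hours

Initial rate:
Weight = 179 lb ÷ 2.2 lb/kg = 81.36364 kg
Dose = 39.9 ng/kg/min × 81.36364 kg = 3246.409 ng/min
3246.409 ng/min × 60 min/hr = 194784.5 ng/hr
Concentration = 22 mg ÷ 250 mL = 0.088 mg/mL = 88000 ng/mL
Rate = 194784.5 ng/hr ÷ 88000 ng/mL = 2.213461 mL/hr
Volume infused so far = 2.213461 mL/hr × 56.8 hr = 125.7246 mL
Volume remaining = 250 − 125.7246 = 124.2754 mL
New rate:
Dose = 22 ng/kg/min × 81.36364 kg = 1790 ng/min
1790 ng/min × 60 min/hr = 107400 ng/hr
Rate = 107400 ng/hr ÷ 88000 ng/mL = 1.220455 mL/hr
Time remaining = 124.2754 mL ÷ 1.220455 mL/hr = 101.8272 hr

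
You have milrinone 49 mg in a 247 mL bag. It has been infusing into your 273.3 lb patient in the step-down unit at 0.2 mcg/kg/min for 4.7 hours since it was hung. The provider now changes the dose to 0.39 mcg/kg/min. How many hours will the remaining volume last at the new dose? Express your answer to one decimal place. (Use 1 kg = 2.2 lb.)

Initial rate:
Weight = 273.3 lb ÷ 2.2 lb/kg = 124.2273 kg
Dose = 0.2 mcg/kg/min × 124.2273 kg = 24.84545 mcg/min
24.84545 mcg/min × 60 min/hr = 1490.727 mcg/hr
Concentration = 49 mg ÷ 247 mL = 0.1983806 mg/mL = 198.3806 mcg/mL
Rate = 1490.727 mcg/hr ÷ 198.3806 mcg/mL = 7.514482 mL/hr
Volume infused so far = 7.514482 mL/hr × 4.7 hr = 35.31807 mL
Volume remaining = 247 − 35.31807 = 211.6819 mL
New rate:
Dose = 0.39 mcg/kg/min × 124.2273 kg = 48.44864 mcg/min
48.44864 mcg/min × 60 min/hr = 2906.918 mcg/hr
Rate = 2906.918 mcg/hr ÷ 198.3806 mcg/mL = 14.65324 mL/hr
Time remaining = 211.6819 mL ÷ 14.65324 mL/hr = 14.44608 hr

14.4 hours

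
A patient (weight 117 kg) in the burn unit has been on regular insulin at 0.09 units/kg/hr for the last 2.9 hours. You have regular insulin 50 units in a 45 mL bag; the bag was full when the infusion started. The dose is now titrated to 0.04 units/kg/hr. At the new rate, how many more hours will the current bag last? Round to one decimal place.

4.2 hours

Initial rate:
Dose = 0.09 units/kg/hr × 117 kg = 10.53 units/hr
Concentration = 50 units ÷ 45 mL = 1.111111 units/mL
Rate = 10.53 units/hr ÷ 1.111111 units/mL = 9.477 mL/hr
Volume infused so far = 9.477 mL/hr × 2.9 hr = 27.4833 mL
Volume remaining = 45 − 27.4833 = 17.5167 mL
New rate:
Dose = 0.04 units/kg/hr × 117 kg = 4.68 units/hr
Rate = 4.68 units/hr ÷ 1.111111 units/mL = 4.212 mL/hr
Time remaining = 17.5167 mL ÷ 4.212 mL/hr = 4.158761 hr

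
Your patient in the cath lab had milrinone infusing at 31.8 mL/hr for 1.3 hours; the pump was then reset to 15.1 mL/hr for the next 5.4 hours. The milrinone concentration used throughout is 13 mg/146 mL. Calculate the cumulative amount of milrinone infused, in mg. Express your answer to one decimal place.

10.9 mg

Concentration = 13 mg ÷ 146 mL = 0.0890411 mg/mL
Stage 1: 31.8 mL/hr × 1.3 hr = 41.34 mL → 41.34 mL × 0.0890411 mg/mL = 3.680959 mg
Stage 2: 15.1 mL/hr × 5.4 hr = 81.54 mL → 81.54 mL × 0.0890411 mg/mL = 7.260411 mg
Total = 3.680959 + 7.260411 = 10.94137 mg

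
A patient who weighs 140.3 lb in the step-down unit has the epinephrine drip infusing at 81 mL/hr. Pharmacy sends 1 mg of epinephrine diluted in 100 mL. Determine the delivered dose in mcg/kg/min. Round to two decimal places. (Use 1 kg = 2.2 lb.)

0.21 mcg/kg/min

Weight = 140.3 lb ÷ 2.2 lb/kg = 63.77273 kg
Concentration = 1 mg ÷ 100 mL = 0.01 mg/mL = 10 mcg/mL
Drug rate = 81 mL/hr × 10 mcg/mL = 810 mcg/hr
810 mcg/hr ÷ 60 min/hr = 13.5 mcg/min
13.5 mcg/min ÷ 63.77273 kg = 0.2116892 mcg/kg/min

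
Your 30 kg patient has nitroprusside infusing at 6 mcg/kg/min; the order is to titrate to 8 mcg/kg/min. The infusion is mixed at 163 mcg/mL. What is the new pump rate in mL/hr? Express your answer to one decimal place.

88.3 mL/hr

Dose = 8 mcg/kg/min × 30 kg = 240 mcg/min
240 mcg/min × 60 min/hr = 14400 mcg/hr
Rate = 14400 mcg/hr ÷ 163 mcg/mL = 88.34356 mL/hr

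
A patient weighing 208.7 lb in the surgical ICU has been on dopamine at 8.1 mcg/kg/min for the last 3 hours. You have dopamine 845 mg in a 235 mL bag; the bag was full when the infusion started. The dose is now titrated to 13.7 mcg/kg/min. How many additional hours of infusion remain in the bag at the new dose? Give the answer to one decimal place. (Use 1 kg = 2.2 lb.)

Initial rate:
Weight = 208.7 lb ÷ 2.2 lb/kg = 94.86364 kg
Dose = 8.1 mcg/kg/min × 94.86364 kg = 768.3955 mcg/min
768.3955 mcg/min × 60 min/hr = 46103.73 mcg/hr
Concentration = 845 mg ÷ 235 mL = 3.595745 mg/mL = 3595.745 mcg/mL
Rate = 46103.73 mcg/hr ÷ 3595.745 mcg/mL = 12.82175 mL/hr
Volume infused so far = 12.82175 mL/hr × 3 hr = 38.46524 mL
Volume remaining = 235 − 38.46524 = 196.5348 mL
New rate:
Dose = 13.7 mcg/kg/min × 94.86364 kg = 1299.632 mcg/min
1299.632 mcg/min × 60 min/hr = 77977.91 mcg/hr
Rate = 77977.91 mcg/hr ÷ 3595.745 mcg/mL = 21.68616 mL/hr
Time remaining = 196.5348 mL ÷ 21.68616 mL/hr = 9.06268 hr

9.1 hours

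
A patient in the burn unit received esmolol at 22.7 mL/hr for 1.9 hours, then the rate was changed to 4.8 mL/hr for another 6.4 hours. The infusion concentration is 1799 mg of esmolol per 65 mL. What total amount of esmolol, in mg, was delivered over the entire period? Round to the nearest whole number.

2044 mg

Concentration = 1799 mg ÷ 65 mL = 27.67692 mg/mL
Stage 1: 22.7 mL/hr × 1.9 hr = 43.13 mL → 43.13 mL × 27.67692 mg/mL = 1193.706 mg
Stage 2: 4.8 mL/hr × 6.4 hr = 30.72 mL → 30.72 mL × 27.67692 mg/mL = 850.2351 mg
Total = 1193.706 + 850.2351 = 2043.941 mg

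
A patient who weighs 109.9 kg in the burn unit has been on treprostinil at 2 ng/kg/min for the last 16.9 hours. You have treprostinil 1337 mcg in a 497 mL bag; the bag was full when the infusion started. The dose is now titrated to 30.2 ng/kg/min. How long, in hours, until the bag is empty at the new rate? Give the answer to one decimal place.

Initial rate:
Dose = 2 ng/kg/min × 109.9 kg = 219.8 ng/min
219.8 ng/min × 60 min/hr = 13188 ng/hr
Concentration = 1337 mcg ÷ 497 mL = 2.690141 mcg/mL = 2690.141 ng/mL
Rate = 13188 ng/hr ÷ 2690.141 ng/mL = 4.902346 mL/hr
Volume infused so far = 4.902346 mL/hr × 16.9 hr = 82.84964 mL
Volume remaining = 497 − 82.84964 = 414.1504 mL
New rate:
Dose = 30.2 ng/kg/min × 109.9 kg = 3318.98 ng/min
3318.98 ng/min × 60 min/hr = 199138.8 ng/hr
Rate = 199138.8 ng/hr ÷ 2690.141 ng/mL = 74.02542 mL/hr
Time remaining = 414.1504 mL ÷ 74.02542 mL/hr = 5.594705 hr

5.6 hours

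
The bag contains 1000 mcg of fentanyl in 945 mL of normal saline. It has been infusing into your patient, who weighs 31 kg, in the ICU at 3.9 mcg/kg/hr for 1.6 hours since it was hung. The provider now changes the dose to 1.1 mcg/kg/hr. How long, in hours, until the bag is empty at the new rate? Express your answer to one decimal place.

23.7 hours

Initial rate:
Dose = 3.9 mcg/kg/hr × 31 kg = 120.9 mcg/hr
Concentration = 1000 mcg ÷ 945 mL = 1.058201 mcg/mL
Rate = 120.9 mcg/hr ÷ 1.058201 mcg/mL = 114.2505 mL/hr
Volume infused so far = 114.2505 mL/hr × 1.6 hr = 182.8008 mL
Volume remaining = 945 − 182.8008 = 762.1992 mL
New rate:
Dose = 1.1 mcg/kg/hr × 31 kg = 34.1 mcg/hr
Rate = 34.1 mcg/hr ÷ 1.058201 mcg/mL = 32.2245 mL/hr
Time remaining = 762.1992 mL ÷ 32.2245 mL/hr = 23.65279 hr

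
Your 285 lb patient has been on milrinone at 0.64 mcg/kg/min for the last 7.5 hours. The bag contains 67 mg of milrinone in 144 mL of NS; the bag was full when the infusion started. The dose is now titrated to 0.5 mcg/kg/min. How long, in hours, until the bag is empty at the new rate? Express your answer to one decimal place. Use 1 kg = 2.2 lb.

7.6 hours

Initial rate:
Weight = 285 lb ÷ 2.2 lb/kg = 129.5455 kg
Dose = 0.64 mcg/kg/min × 129.5455 kg = 82.90909 mcg/min
82.90909 mcg/min × 60 min/hr = 4974.545 mcg/hr
Concentration = 67 mg ÷ 144 mL = 0.4652778 mg/mL = 465.2778 mcg/mL
Rate = 4974.545 mcg/hr ÷ 465.2778 mcg/mL = 10.69156 mL/hr
Volume infused so far = 10.69156 mL/hr × 7.5 hr = 80.1867 mL
Volume remaining = 144 − 80.1867 = 63.8133 mL
New rate:
Dose = 0.5 mcg/kg/min × 129.5455 kg = 64.77273 mcg/min
64.77273 mcg/min × 60 min/hr = 3886.364 mcg/hr
Rate = 3886.364 mcg/hr ÷ 465.2778 mcg/mL = 8.352782 mL/hr
Time remaining = 63.8133 mL ÷ 8.352782 mL/hr = 7.639766 hr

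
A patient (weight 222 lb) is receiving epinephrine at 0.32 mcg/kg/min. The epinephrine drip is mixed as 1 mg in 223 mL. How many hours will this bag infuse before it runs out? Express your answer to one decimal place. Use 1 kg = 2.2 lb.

0.5 hours

Weight = 222 lb ÷ 2.2 lb/kg = 100.9091 kg
Dose = 0.32 mcg/kg/min × 100.9091 kg = 32.29091 mcg/min
32.29091 mcg/min × 60 min/hr = 1937.455 mcg/hr
Concentration = 1 mg ÷ 223 mL = 0.004484305 mg/mL = 4.484305 mcg/mL
Rate = 1937.455 mcg/hr ÷ 4.484305 mcg/mL = 432.0524 mL/hr
Duration = 223 mL ÷ 432.0524 mL/hr = 0.5161411 hr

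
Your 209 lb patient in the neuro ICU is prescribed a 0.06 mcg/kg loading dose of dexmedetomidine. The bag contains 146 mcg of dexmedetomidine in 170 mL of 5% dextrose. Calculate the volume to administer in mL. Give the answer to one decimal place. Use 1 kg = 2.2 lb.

Weight = 209 lb ÷ 2.2 lb/kg = 95 kg
Dose = 0.06 mcg/kg × 95 kg = 5.7 mcg
Concentration = 146 mcg ÷ 170 mL = 0.8588235 mcg/mL
Volume = 5.7 mcg ÷ 0.8588235 mcg/mL = 6.636986 mL

6.6 mL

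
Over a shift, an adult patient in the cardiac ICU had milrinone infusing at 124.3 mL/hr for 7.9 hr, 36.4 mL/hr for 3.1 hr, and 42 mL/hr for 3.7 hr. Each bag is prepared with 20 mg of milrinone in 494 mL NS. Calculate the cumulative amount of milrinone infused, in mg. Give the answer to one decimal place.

50.6 mg

Concentration = 20 mg ÷ 494 mL = 0.04048583 mg/mL
Stage 1: 124.3 mL/hr × 7.9 hr = 981.97 mL → 981.97 mL × 0.04048583 mg/mL = 39.75587 mg
Stage 2: 36.4 mL/hr × 3.1 hr = 112.84 mL → 112.84 mL × 0.04048583 mg/mL = 4.568421 mg
Stage 3: 42 mL/hr × 3.7 hr = 155.4 mL → 155.4 mL × 0.04048583 mg/mL = 6.291498 mg
Total = 39.75587 + 4.568421 + 6.291498 = 50.61579 mg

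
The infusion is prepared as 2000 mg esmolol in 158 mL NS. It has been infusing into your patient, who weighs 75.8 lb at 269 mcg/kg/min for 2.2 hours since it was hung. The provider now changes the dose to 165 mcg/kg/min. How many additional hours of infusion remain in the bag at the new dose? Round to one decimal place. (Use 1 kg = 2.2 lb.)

Initial rate:
Weight = 75.8 lb ÷ 2.2 lb/kg = 34.45455 kg
Dose = 269 mcg/kg/min × 34.45455 kg = 9268.273 mcg/min
9268.273 mcg/min × 60 min/hr = 556096.4 mcg/hr
Concentration = 2000 mg ÷ 158 mL = 12.65823 mg/mL = 12658.23 mcg/mL
Rate = 556096.4 mcg/hr ÷ 12658.23 mcg/mL = 43.93161 mL/hr
Volume infused so far = 43.93161 mL/hr × 2.2 hr = 96.64955 mL
Volume remaining = 158 − 96.64955 = 61.35045 mL
New rate:
Dose = 165 mcg/kg/min × 34.45455 kg = 5685 mcg/min
5685 mcg/min × 60 min/hr = 341100 mcg/hr
Rate = 341100 mcg/hr ÷ 12658.23 mcg/mL = 26.9469 mL/hr
Time remaining = 61.35045 mL ÷ 26.9469 mL/hr = 2.276717 hr

2.3 hours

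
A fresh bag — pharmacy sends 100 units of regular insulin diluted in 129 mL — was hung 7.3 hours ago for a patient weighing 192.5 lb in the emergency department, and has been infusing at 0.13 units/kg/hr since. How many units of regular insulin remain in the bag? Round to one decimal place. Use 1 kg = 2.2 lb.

17.0 units

Weight = 192.5 lb ÷ 2.2 lb/kg = 87.5 kg
Dose = 0.13 units/kg/hr × 87.5 kg = 11.375 units/hr
Concentration = 100 units ÷ 129 mL = 0.7751938 units/mL
Rate = 11.375 units/hr ÷ 0.7751938 units/mL = 14.67375 mL/hr
Volume infused = 14.67375 mL/hr × 7.3 hr = 107.1184 mL
Volume remaining = 129 − 107.1184 = 21.88163 mL
Drug remaining = 21.88163 mL × 0.7751938 units/mL = 16.9625 units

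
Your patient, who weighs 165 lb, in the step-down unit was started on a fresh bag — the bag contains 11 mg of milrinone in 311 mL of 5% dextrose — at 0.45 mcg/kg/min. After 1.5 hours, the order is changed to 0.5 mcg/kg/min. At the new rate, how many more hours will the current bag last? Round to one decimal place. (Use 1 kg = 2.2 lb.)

3.5 hours

Initial rate:
Weight = 165 lb ÷ 2.2 lb/kg = 75 kg
Dose = 0.45 mcg/kg/min × 75 kg = 33.75 mcg/min
33.75 mcg/min × 60 min/hr = 2025 mcg/hr
Concentration = 11 mg ÷ 311 mL = 0.03536977 mg/mL = 35.36977 mcg/mL
Rate = 2025 mcg/hr ÷ 35.36977 mcg/mL = 57.25227 mL/hr
Volume infused so far = 57.25227 mL/hr × 1.5 hr = 85.87841 mL
Volume remaining = 311 − 85.87841 = 225.1216 mL
New rate:
Dose = 0.5 mcg/kg/min × 75 kg = 37.5 mcg/min
37.5 mcg/min × 60 min/hr = 2250 mcg/hr
Rate = 2250 mcg/hr ÷ 35.36977 mcg/mL = 63.61364 mL/hr
Time remaining = 225.1216 mL ÷ 63.61364 mL/hr = 3.538889 hr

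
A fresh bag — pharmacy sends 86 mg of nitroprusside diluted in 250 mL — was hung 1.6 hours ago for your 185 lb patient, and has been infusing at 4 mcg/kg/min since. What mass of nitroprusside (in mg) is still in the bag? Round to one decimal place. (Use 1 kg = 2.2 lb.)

Weight = 185 lb ÷ 2.2 lb/kg = 84.09091 kg
Dose = 4 mcg/kg/min × 84.09091 kg = 336.3636 mcg/min
336.3636 mcg/min × 60 min/hr = 20181.82 mcg/hr
Concentration = 86 mg ÷ 250 mL = 0.344 mg/mL = 344 mcg/mL
Rate = 20181.82 mcg/hr ÷ 344 mcg/mL = 58.66808 mL/hr
Volume infused = 58.66808 mL/hr × 1.6 hr = 93.86892 mL
Volume remaining = 250 − 93.86892 = 156.1311 mL
Drug remaining = 156.1311 mL × 344 mcg/mL = 53709.09 mcg = 53.70909 mg

53.7 mg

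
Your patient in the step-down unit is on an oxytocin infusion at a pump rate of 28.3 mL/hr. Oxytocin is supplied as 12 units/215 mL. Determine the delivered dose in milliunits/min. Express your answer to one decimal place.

Concentration = 12 units ÷ 215 mL = 0.05581395 units/mL = 55.81395 milliunits/mL
Drug rate = 28.3 mL/hr × 55.81395 milliunits/mL = 1579.535 milliunits/hr
1579.535 milliunits/hr ÷ 60 min/hr = 26.32558 milliunits/min

26.3 milliunits/min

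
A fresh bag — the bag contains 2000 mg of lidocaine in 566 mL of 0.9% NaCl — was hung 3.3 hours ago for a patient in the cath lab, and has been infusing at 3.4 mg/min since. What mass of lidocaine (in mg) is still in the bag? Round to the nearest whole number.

3.4 mg/min × 60 min/hr = 204 mg/hr
Concentration = 2000 mg ÷ 566 mL = 3.533569 mg/mL
Rate = 204 mg/hr ÷ 3.533569 mg/mL = 57.732 mL/hr
Volume infused = 57.732 mL/hr × 3.3 hr = 190.5156 mL
Volume remaining = 566 − 190.5156 = 375.4844 mL
Drug remaining = 375.4844 mL × 3.533569 mg/mL = 1326.8 mg

1327 mg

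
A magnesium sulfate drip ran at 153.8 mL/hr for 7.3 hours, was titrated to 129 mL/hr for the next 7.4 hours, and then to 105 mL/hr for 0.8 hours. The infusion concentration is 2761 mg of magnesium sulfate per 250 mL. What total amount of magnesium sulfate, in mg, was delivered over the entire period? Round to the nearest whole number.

23870 mg

Concentration = 2761 mg ÷ 250 mL = 11.044 mg/mL
Stage 1: 153.8 mL/hr × 7.3 hr = 1122.74 mL → 1122.74 mL × 11.044 mg/mL = 12399.54 mg
Stage 2: 129 mL/hr × 7.4 hr = 954.6 mL → 954.6 mL × 11.044 mg/mL = 10542.6 mg
Stage 3: 105 mL/hr × 0.8 hr = 84 mL → 84 mL × 11.044 mg/mL = 927.696 mg
Total = 12399.54 + 10542.6 + 927.696 = 23869.84 mg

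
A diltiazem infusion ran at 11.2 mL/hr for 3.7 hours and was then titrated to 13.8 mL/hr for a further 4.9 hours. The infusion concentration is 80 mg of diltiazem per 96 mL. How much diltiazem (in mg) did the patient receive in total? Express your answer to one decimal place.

Concentration = 80 mg ÷ 96 mL = 0.8333333 mg/mL
Stage 1: 11.2 mL/hr × 3.7 hr = 41.44 mL → 41.44 mL × 0.8333333 mg/mL = 34.53333 mg
Stage 2: 13.8 mL/hr × 4.9 hr = 67.62 mL → 67.62 mL × 0.8333333 mg/mL = 56.35 mg
Total = 34.53333 + 56.35 = 90.88333 mg

90.9 mg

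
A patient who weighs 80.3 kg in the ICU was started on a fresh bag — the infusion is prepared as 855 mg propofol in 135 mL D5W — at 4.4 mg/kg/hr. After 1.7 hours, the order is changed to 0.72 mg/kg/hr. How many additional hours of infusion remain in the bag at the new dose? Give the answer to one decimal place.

4.4 hours

Initial rate:
Dose = 4.4 mg/kg/hr × 80.3 kg = 353.32 mg/hr
Concentration = 855 mg ÷ 135 mL = 6.333333 mg/mL
Rate = 353.32 mg/hr ÷ 6.333333 mg/mL = 55.78737 mL/hr
Volume infused so far = 55.78737 mL/hr × 1.7 hr = 94.83853 mL
Volume remaining = 135 − 94.83853 = 40.16147 mL
New rate:
Dose = 0.72 mg/kg/hr × 80.3 kg = 57.816 mg/hr
Rate = 57.816 mg/hr ÷ 6.333333 mg/mL = 9.128842 mL/hr
Time remaining = 40.16147 mL ÷ 9.128842 mL/hr = 4.399405 hr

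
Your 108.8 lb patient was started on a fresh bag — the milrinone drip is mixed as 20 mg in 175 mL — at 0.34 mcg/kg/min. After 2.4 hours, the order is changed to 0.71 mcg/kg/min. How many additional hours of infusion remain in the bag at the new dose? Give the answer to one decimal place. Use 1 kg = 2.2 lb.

8.3 hours

Initial rate:
Weight = 108.8 lb ÷ 2.2 lb/kg = 49.45455 kg
Dose = 0.34 mcg/kg/min × 49.45455 kg = 16.81455 mcg/min
16.81455 mcg/min × 60 min/hr = 1008.873 mcg/hr
Concentration = 20 mg ÷ 175 mL = 0.1142857 mg/mL = 114.2857 mcg/mL
Rate = 1008.873 mcg/hr ÷ 114.2857 mcg/mL = 8.827636 mL/hr
Volume infused so far = 8.827636 mL/hr × 2.4 hr = 21.18633 mL
Volume remaining = 175 − 21.18633 = 153.8137 mL
New rate:
Dose = 0.71 mcg/kg/min × 49.45455 kg = 35.11273 mcg/min
35.11273 mcg/min × 60 min/hr = 2106.764 mcg/hr
Rate = 2106.764 mcg/hr ÷ 114.2857 mcg/mL = 18.43418 mL/hr
Time remaining = 153.8137 mL ÷ 18.43418 mL/hr = 8.343938 hr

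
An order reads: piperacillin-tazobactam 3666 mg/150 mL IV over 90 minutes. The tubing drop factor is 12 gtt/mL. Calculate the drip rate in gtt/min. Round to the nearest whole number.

150 mL ÷ (90 min) = 1.666667 mL/min
1.666667 mL/min × 12 gtt/mL = 20 gtt/min

20 gtt/min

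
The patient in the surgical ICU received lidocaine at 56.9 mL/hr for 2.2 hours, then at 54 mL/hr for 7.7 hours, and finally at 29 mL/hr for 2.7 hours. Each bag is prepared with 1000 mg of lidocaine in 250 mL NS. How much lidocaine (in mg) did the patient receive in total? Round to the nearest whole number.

2477 mg

Concentration = 1000 mg ÷ 250 mL = 4 mg/mL
Stage 1: 56.9 mL/hr × 2.2 hr = 125.18 mL → 125.18 mL × 4 mg/mL = 500.72 mg
Stage 2: 54 mL/hr × 7.7 hr = 415.8 mL → 415.8 mL × 4 mg/mL = 1663.2 mg
Stage 3: 29 mL/hr × 2.7 hr = 78.3 mL → 78.3 mL × 4 mg/mL = 313.2 mg
Total = 500.72 + 1663.2 + 313.2 = 2477.12 mg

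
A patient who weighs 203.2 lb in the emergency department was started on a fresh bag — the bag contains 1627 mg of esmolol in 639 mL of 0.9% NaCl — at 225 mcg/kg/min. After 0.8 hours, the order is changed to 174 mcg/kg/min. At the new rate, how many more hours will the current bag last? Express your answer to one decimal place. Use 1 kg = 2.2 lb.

0.7 hours

Initial rate:
Weight = 203.2 lb ÷ 2.2 lb/kg = 92.36364 kg
Dose = 225 mcg/kg/min × 92.36364 kg = 20781.82 mcg/min
20781.82 mcg/min × 60 min/hr = 1246909 mcg/hr
Concentration = 1627 mg ÷ 639 mL = 2.546166 mg/mL = 2546.166 mcg/mL
Rate = 1246909 mcg/hr ÷ 2546.166 mcg/mL = 489.7203 mL/hr
Volume infused so far = 489.7203 mL/hr × 0.8 hr = 391.7762 mL
Volume remaining = 639 − 391.7762 = 247.2238 mL
New rate:
Dose = 174 mcg/kg/min × 92.36364 kg = 16071.27 mcg/min
16071.27 mcg/min × 60 min/hr = 964276.4 mcg/hr
Rate = 964276.4 mcg/hr ÷ 2546.166 mcg/mL = 378.717 mL/hr
Time remaining = 247.2238 mL ÷ 378.717 mL/hr = 0.6527929 hr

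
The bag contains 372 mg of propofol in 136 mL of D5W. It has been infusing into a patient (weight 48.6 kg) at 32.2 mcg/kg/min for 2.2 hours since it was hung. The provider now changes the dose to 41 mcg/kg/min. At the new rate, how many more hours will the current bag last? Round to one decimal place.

Initial rate:
Dose = 32.2 mcg/kg/min × 48.6 kg = 1564.92 mcg/min
1564.92 mcg/min × 60 min/hr = 93895.2 mcg/hr
Concentration = 372 mg ÷ 136 mL = 2.735294 mg/mL = 2735.294 mcg/mL
Rate = 93895.2 mcg/hr ÷ 2735.294 mcg/mL = 34.32728 mL/hr
Volume infused so far = 34.32728 mL/hr × 2.2 hr = 75.52001 mL
Volume remaining = 136 − 75.52001 = 60.47999 mL
New rate:
Dose = 41 mcg/kg/min × 48.6 kg = 1992.6 mcg/min
1992.6 mcg/min × 60 min/hr = 119556 mcg/hr
Rate = 119556 mcg/hr ÷ 2735.294 mcg/mL = 43.70865 mL/hr
Time remaining = 60.47999 mL ÷ 43.70865 mL/hr = 1.383708 hr

1.4 hours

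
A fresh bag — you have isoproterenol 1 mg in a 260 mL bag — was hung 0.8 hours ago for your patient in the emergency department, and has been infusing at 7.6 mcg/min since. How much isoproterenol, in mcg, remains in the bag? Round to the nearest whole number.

7.6 mcg/min × 60 min/hr = 456 mcg/hr
Concentration = 1 mg ÷ 260 mL = 0.003846154 mg/mL = 3.846154 mcg/mL
Rate = 456 mcg/hr ÷ 3.846154 mcg/mL = 118.56 mL/hr
Volume infused = 118.56 mL/hr × 0.8 hr = 94.848 mL
Volume remaining = 260 − 94.848 = 165.152 mL
Drug remaining = 165.152 mL × 3.846154 mcg/mL = 635.2 mcg

635 mcg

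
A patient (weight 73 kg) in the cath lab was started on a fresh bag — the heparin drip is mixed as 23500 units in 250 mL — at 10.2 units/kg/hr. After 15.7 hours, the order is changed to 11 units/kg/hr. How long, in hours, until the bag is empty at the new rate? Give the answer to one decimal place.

14.7 hours

Initial rate:
Dose = 10.2 units/kg/hr × 73 kg = 744.6 units/hr
Concentration = 23500 units ÷ 250 mL = 94 units/mL
Rate = 744.6 units/hr ÷ 94 units/mL = 7.921277 mL/hr
Volume infused so far = 7.921277 mL/hr × 15.7 hr = 124.364 mL
Volume remaining = 250 − 124.364 = 125.636 mL
New rate:
Dose = 11 units/kg/hr × 73 kg = 803 units/hr
Rate = 803 units/hr ÷ 94 units/mL = 8.542553 mL/hr
Time remaining = 125.636 mL ÷ 8.542553 mL/hr = 14.70707 hr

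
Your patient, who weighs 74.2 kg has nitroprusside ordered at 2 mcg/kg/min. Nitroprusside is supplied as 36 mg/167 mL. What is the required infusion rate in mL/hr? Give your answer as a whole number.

41 mL/hr

Dose = 2 mcg/kg/min × 74.2 kg = 148.4 mcg/min
148.4 mcg/min × 60 min/hr = 8904 mcg/hr
Concentration = 36 mg ÷ 167 mL = 0.2155689 mg/mL = 215.5689 mcg/mL
Rate = 8904 mcg/hr ÷ 215.5689 mcg/mL = 41.30467 mL/hr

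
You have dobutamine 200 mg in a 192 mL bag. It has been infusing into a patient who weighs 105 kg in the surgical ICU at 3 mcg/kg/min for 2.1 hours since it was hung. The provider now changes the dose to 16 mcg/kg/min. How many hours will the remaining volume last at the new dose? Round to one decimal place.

1.6 hours

Initial rate:
Dose = 3 mcg/kg/min × 105 kg = 315 mcg/min
315 mcg/min × 60 min/hr = 18900 mcg/hr
Concentration = 200 mg ÷ 192 mL = 1.041667 mg/mL = 1041.667 mcg/mL
Rate = 18900 mcg/hr ÷ 1041.667 mcg/mL = 18.144 mL/hr
Volume infused so far = 18.144 mL/hr × 2.1 hr = 38.1024 mL
Volume remaining = 192 − 38.1024 = 153.8976 mL
New rate:
Dose = 16 mcg/kg/min × 105 kg = 1680 mcg/min
1680 mcg/min × 60 min/hr = 100800 mcg/hr
Rate = 100800 mcg/hr ÷ 1041.667 mcg/mL = 96.768 mL/hr
Time remaining = 153.8976 mL ÷ 96.768 mL/hr = 1.590377 hr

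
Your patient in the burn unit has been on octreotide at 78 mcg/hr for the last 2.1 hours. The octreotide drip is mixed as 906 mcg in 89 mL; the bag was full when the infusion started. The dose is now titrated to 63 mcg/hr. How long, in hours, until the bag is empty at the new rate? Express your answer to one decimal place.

Initial rate:
Concentration = 906 mcg ÷ 89 mL = 10.17978 mcg/mL
Rate = 78 mcg/hr ÷ 10.17978 mcg/mL = 7.662252 mL/hr
Volume infused so far = 7.662252 mL/hr × 2.1 hr = 16.09073 mL
Volume remaining = 89 − 16.09073 = 72.90927 mL
New rate:
Rate = 63 mcg/hr ÷ 10.17978 mcg/mL = 6.188742 mL/hr
Time remaining = 72.90927 mL ÷ 6.188742 mL/hr = 11.78095 hr

11.8 hours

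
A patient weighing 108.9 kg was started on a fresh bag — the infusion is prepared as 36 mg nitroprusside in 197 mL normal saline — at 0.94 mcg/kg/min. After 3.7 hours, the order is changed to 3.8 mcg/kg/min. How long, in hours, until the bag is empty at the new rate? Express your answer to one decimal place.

Initial rate:
Dose = 0.94 mcg/kg/min × 108.9 kg = 102.366 mcg/min
102.366 mcg/min × 60 min/hr = 6141.96 mcg/hr
Concentration = 36 mg ÷ 197 mL = 0.1827411 mg/mL = 182.7411 mcg/mL
Rate = 6141.96 mcg/hr ÷ 182.7411 mcg/mL = 33.61017 mL/hr
Volume infused so far = 33.61017 mL/hr × 3.7 hr = 124.3576 mL
Volume remaining = 197 − 124.3576 = 72.64237 mL
New rate:
Dose = 3.8 mcg/kg/min × 108.9 kg = 413.82 mcg/min
413.82 mcg/min × 60 min/hr = 24829.2 mcg/hr
Rate = 24829.2 mcg/hr ÷ 182.7411 mcg/mL = 135.8709 mL/hr
Time remaining = 72.64237 mL ÷ 135.8709 mL/hr = 0.5346426 hr

0.5 hours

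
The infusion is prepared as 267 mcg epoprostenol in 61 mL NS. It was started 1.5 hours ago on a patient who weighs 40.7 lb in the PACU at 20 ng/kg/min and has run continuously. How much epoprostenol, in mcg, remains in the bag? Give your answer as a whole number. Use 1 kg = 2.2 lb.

Weight = 40.7 lb ÷ 2.2 lb/kg = 18.5 kg
Dose = 20 ng/kg/min × 18.5 kg = 370 ng/min
370 ng/min × 60 min/hr = 22200 ng/hr
Concentration = 267 mcg ÷ 61 mL = 4.377049 mcg/mL = 4377.049 ng/mL
Rate = 22200 ng/hr ÷ 4377.049 ng/mL = 5.07191 mL/hr
Volume infused = 5.07191 mL/hr × 1.5 hr = 7.607865 mL
Volume remaining = 61 − 7.607865 = 53.39213 mL
Drug remaining = 53.39213 mL × 4377.049 ng/mL = 233700 ng = 233.7 mcg

234 mcg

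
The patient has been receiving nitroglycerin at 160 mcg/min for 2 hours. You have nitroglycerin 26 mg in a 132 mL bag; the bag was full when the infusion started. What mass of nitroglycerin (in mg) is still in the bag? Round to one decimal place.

6.8 mg

160 mcg/min × 60 min/hr = 9600 mcg/hr
Concentration = 26 mg ÷ 132 mL = 0.1969697 mg/mL = 196.9697 mcg/mL
Rate = 9600 mcg/hr ÷ 196.9697 mcg/mL = 48.73846 mL/hr
Volume infused = 48.73846 mL/hr × 2 hr = 97.47692 mL
Volume remaining = 132 − 97.47692 = 34.52308 mL
Drug remaining = 34.52308 mL × 196.9697 mcg/mL = 6800 mcg = 6.8 mg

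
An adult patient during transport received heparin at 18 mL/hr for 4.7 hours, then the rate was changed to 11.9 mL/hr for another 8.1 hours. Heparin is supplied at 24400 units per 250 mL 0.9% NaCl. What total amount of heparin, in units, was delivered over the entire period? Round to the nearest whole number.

Concentration = 24400 units ÷ 250 mL = 97.6 units/mL
Stage 1: 18 mL/hr × 4.7 hr = 84.6 mL → 84.6 mL × 97.6 units/mL = 8256.96 units
Stage 2: 11.9 mL/hr × 8.1 hr = 96.39 mL → 96.39 mL × 97.6 units/mL = 9407.664 units
Total = 8256.96 + 9407.664 = 17664.62 units

17665 units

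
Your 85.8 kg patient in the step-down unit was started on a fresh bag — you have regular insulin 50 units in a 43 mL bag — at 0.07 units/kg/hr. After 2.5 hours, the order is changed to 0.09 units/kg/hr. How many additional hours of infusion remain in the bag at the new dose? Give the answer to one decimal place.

Initial rate:
Dose = 0.07 units/kg/hr × 85.8 kg = 6.006 units/hr
Concentration = 50 units ÷ 43 mL = 1.162791 units/mL
Rate = 6.006 units/hr ÷ 1.162791 units/mL = 5.16516 mL/hr
Volume infused so far = 5.16516 mL/hr × 2.5 hr = 12.9129 mL
Volume remaining = 43 − 12.9129 = 30.0871 mL
New rate:
Dose = 0.09 units/kg/hr × 85.8 kg = 7.722 units/hr
Rate = 7.722 units/hr ÷ 1.162791 units/mL = 6.64092 mL/hr
Time remaining = 30.0871 mL ÷ 6.64092 mL/hr = 4.530562 hr

4.5 hours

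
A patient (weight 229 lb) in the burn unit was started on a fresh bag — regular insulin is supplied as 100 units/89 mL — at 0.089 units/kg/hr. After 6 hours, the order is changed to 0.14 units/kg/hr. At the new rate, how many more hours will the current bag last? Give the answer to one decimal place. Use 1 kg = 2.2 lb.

3.0 hours

Initial rate:
Weight = 229 lb ÷ 2.2 lb/kg = 104.0909 kg
Dose = 0.089 units/kg/hr × 104.0909 kg = 9.264091 units/hr
Concentration = 100 units ÷ 89 mL = 1.123596 units/mL
Rate = 9.264091 units/hr ÷ 1.123596 units/mL = 8.245041 mL/hr
Volume infused so far = 8.245041 mL/hr × 6 hr = 49.47025 mL
Volume remaining = 89 − 49.47025 = 39.52975 mL
New rate:
Dose = 0.14 units/kg/hr × 104.0909 kg = 14.57273 units/hr
Rate = 14.57273 units/hr ÷ 1.123596 units/mL = 12.96973 mL/hr
Time remaining = 39.52975 mL ÷ 12.96973 mL/hr = 3.047848 hr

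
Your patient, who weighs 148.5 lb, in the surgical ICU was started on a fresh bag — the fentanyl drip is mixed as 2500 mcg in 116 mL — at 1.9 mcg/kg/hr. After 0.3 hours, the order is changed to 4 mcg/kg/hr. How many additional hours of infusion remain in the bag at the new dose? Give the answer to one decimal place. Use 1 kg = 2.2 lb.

Initial rate:
Weight = 148.5 lb ÷ 2.2 lb/kg = 67.5 kg
Dose = 1.9 mcg/kg/hr × 67.5 kg = 128.25 mcg/hr
Concentration = 2500 mcg ÷ 116 mL = 21.55172 mcg/mL
Rate = 128.25 mcg/hr ÷ 21.55172 mcg/mL = 5.9508 mL/hr
Volume infused so far = 5.9508 mL/hr × 0.3 hr = 1.78524 mL
Volume remaining = 116 − 1.78524 = 114.2148 mL
New rate:
Dose = 4 mcg/kg/hr × 67.5 kg = 270 mcg/hr
Rate = 270 mcg/hr ÷ 21.55172 mcg/mL = 12.528 mL/hr
Time remaining = 114.2148 mL ÷ 12.528 mL/hr = 9.116759 hr

9.1 hours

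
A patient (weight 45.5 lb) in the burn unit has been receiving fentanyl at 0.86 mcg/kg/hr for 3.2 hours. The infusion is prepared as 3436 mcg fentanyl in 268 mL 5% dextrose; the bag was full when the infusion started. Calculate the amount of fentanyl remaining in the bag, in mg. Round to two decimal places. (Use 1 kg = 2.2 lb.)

Weight = 45.5 lb ÷ 2.2 lb/kg = 20.68182 kg
Dose = 0.86 mcg/kg/hr × 20.68182 kg = 17.78636 mcg/hr
Concentration = 3436 mcg ÷ 268 mL = 12.8209 mcg/mL
Rate = 17.78636 mcg/hr ÷ 12.8209 mcg/mL = 1.387295 mL/hr
Volume infused = 1.387295 mL/hr × 3.2 hr = 4.439344 mL
Volume remaining = 268 − 4.439344 = 263.5607 mL
Drug remaining = 263.5607 mL × 12.8209 mcg/mL = 3379.084 mcg = 3.379084 mg

3.38 mg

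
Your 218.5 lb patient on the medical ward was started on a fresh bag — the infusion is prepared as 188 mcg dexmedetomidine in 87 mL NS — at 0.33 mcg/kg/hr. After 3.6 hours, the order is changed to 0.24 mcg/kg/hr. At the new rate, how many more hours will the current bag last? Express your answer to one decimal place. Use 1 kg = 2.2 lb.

2.9 hours

Initial rate:
Weight = 218.5 lb ÷ 2.2 lb/kg = 99.31818 kg
Dose = 0.33 mcg/kg/hr × 99.31818 kg = 32.775 mcg/hr
Concentration = 188 mcg ÷ 87 mL = 2.16092 mcg/mL
Rate = 32.775 mcg/hr ÷ 2.16092 mcg/mL = 15.16715 mL/hr
Volume infused so far = 15.16715 mL/hr × 3.6 hr = 54.60176 mL
Volume remaining = 87 − 54.60176 = 32.39824 mL
New rate:
Dose = 0.24 mcg/kg/hr × 99.31818 kg = 23.83636 mcg/hr
Rate = 23.83636 mcg/hr ÷ 2.16092 mcg/mL = 11.03066 mL/hr
Time remaining = 32.39824 mL ÷ 11.03066 mL/hr = 2.937109 hr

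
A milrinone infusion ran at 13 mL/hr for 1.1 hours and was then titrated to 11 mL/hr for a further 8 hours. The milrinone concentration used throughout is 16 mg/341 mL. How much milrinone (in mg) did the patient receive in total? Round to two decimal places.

4.80 mg

Concentration = 16 mg ÷ 341 mL = 0.04692082 mg/mL
Stage 1: 13 mL/hr × 1.1 hr = 14.3 mL → 14.3 mL × 0.04692082 mg/mL = 0.6709677 mg
Stage 2: 11 mL/hr × 8 hr = 88 mL → 88 mL × 0.04692082 mg/mL = 4.129032 mg
Total = 0.6709677 + 4.129032 = 4.8 mg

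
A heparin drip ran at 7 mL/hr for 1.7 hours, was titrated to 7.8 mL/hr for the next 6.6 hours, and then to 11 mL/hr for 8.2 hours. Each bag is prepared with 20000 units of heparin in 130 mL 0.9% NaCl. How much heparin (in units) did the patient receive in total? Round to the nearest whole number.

23628 units

Concentration = 20000 units ÷ 130 mL = 153.8462 units/mL
Stage 1: 7 mL/hr × 1.7 hr = 11.9 mL → 11.9 mL × 153.8462 units/mL = 1830.769 units
Stage 2: 7.8 mL/hr × 6.6 hr = 51.48 mL → 51.48 mL × 153.8462 units/mL = 7920 units
Stage 3: 11 mL/hr × 8.2 hr = 90.2 mL → 90.2 mL × 153.8462 units/mL = 13876.92 units
Total = 1830.769 + 7920 + 13876.92 = 23627.69 units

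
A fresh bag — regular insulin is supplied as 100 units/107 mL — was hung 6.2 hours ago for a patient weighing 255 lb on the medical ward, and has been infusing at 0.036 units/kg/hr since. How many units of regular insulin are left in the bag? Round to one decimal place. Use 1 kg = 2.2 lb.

Weight = 255 lb ÷ 2.2 lb/kg = 115.9091 kg
Dose = 0.036 units/kg/hr × 115.9091 kg = 4.172727 units/hr
Concentration = 100 units ÷ 107 mL = 0.9345794 units/mL
Rate = 4.172727 units/hr ÷ 0.9345794 units/mL = 4.464818 mL/hr
Volume infused = 4.464818 mL/hr × 6.2 hr = 27.68187 mL
Volume remaining = 107 − 27.68187 = 79.31813 mL
Drug remaining = 79.31813 mL × 0.9345794 units/mL = 74.12909 units

74.1 units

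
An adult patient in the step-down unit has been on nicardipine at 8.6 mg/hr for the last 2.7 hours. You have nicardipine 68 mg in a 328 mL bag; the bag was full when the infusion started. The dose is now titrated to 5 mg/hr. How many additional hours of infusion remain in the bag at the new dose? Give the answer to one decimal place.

Initial rate:
Concentration = 68 mg ÷ 328 mL = 0.2073171 mg/mL
Rate = 8.6 mg/hr ÷ 0.2073171 mg/mL = 41.48235 mL/hr
Volume infused so far = 41.48235 mL/hr × 2.7 hr = 112.0024 mL
Volume remaining = 328 − 112.0024 = 215.9976 mL
New rate:
Rate = 5 mg/hr ÷ 0.2073171 mg/mL = 24.11765 mL/hr
Time remaining = 215.9976 mL ÷ 24.11765 mL/hr = 8.956 hr

9.0 hours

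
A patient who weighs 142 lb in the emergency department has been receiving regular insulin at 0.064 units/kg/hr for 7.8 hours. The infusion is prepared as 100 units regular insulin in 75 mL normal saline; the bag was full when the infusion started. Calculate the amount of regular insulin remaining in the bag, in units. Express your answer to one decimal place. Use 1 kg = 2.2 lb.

67.8 units

Weight = 142 lb ÷ 2.2 lb/kg = 64.54545 kg
Dose = 0.064 units/kg/hr × 64.54545 kg = 4.130909 units/hr
Concentration = 100 units ÷ 75 mL = 1.333333 units/mL
Rate = 4.130909 units/hr ÷ 1.333333 units/mL = 3.098182 mL/hr
Volume infused = 3.098182 mL/hr × 7.8 hr = 24.16582 mL
Volume remaining = 75 − 24.16582 = 50.83418 mL
Drug remaining = 50.83418 mL × 1.333333 units/mL = 67.77891 units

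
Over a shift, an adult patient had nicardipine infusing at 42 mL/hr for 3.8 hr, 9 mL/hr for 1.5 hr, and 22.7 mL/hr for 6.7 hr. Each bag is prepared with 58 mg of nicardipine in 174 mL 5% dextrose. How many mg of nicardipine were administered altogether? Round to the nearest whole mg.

108 mg

Concentration = 58 mg ÷ 174 mL = 0.3333333 mg/mL
Stage 1: 42 mL/hr × 3.8 hr = 159.6 mL → 159.6 mL × 0.3333333 mg/mL = 53.2 mg
Stage 2: 9 mL/hr × 1.5 hr = 13.5 mL → 13.5 mL × 0.3333333 mg/mL = 4.5 mg
Stage 3: 22.7 mL/hr × 6.7 hr = 152.09 mL → 152.09 mL × 0.3333333 mg/mL = 50.69667 mg
Total = 53.2 + 4.5 + 50.69667 = 108.3967 mg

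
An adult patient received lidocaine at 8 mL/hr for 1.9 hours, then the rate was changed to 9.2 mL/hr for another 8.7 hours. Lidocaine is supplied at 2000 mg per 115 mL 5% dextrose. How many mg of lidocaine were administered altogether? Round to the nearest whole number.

1656 mg

Concentration = 2000 mg ÷ 115 mL = 17.3913 mg/mL
Stage 1: 8 mL/hr × 1.9 hr = 15.2 mL → 15.2 mL × 17.3913 mg/mL = 264.3478 mg
Stage 2: 9.2 mL/hr × 8.7 hr = 80.04 mL → 80.04 mL × 17.3913 mg/mL = 1392 mg
Total = 264.3478 + 1392 = 1656.348 mg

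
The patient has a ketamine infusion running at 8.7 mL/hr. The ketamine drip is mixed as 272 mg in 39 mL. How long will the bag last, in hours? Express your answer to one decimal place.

4.5 hours

Duration = 39 mL ÷ 8.7 mL/hr = 4.482759 hr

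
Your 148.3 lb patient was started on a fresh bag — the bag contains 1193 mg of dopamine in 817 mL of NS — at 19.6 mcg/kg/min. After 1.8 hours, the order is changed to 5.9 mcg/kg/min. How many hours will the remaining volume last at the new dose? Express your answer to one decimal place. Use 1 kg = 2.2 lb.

Initial rate:
Weight = 148.3 lb ÷ 2.2 lb/kg = 67.40909 kg
Dose = 19.6 mcg/kg/min × 67.40909 kg = 1321.218 mcg/min
1321.218 mcg/min × 60 min/hr = 79273.09 mcg/hr
Concentration = 1193 mg ÷ 817 mL = 1.46022 mg/mL = 1460.22 mcg/mL
Rate = 79273.09 mcg/hr ÷ 1460.22 mcg/mL = 54.28845 mL/hr
Volume infused so far = 54.28845 mL/hr × 1.8 hr = 97.7192 mL
Volume remaining = 817 − 97.7192 = 719.2808 mL
New rate:
Dose = 5.9 mcg/kg/min × 67.40909 kg = 397.7136 mcg/min
397.7136 mcg/min × 60 min/hr = 23862.82 mcg/hr
Rate = 23862.82 mcg/hr ÷ 1460.22 mcg/mL = 16.34193 mL/hr
Time remaining = 719.2808 mL ÷ 16.34193 mL/hr = 44.01443 hr

44.0 hours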